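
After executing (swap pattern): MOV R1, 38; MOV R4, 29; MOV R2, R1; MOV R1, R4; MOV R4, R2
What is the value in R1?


Register state trace (swap pattern):
  MOV R1, 38  → R1 = 38
  MOV R4, 29  → R4 = 29
  MOV R2, R1  → R2 = 38  (save R1)
  MOV R1, R4  → R1 = 29  (R1 gets R4's value)
  MOV R4, R2  → R4 = 38  (R4 gets saved value)
Final: R1 = 29

29


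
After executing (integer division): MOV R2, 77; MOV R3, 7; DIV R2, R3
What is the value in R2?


Register state trace:
  MOV R2, 77  → R2 = 77
  MOV R3, 7  → R3 = 7
  DIV R2, R3  → R2 = 77 // 7 = 11
Final: R2 = 11

11


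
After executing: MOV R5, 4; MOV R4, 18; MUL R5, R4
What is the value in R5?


Register state trace:
  MOV R5, 4  → R5 = 4
  MOV R4, 18  → R4 = 18
  MUL R5, R4  → R5 = 4 * 18 = 72
Final: R5 = 72

72


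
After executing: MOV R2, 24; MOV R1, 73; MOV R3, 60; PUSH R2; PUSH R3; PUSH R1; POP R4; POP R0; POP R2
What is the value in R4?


Stack trace (top is rightmost):
  MOV R2, 24  → R2 = 24
  MOV R1, 73  → R1 = 73
  MOV R3, 60  → R3 = 60
  PUSH R2  → stack: [24]
  PUSH R3  → stack: [24, 60]
  PUSH R1  → stack: [24, 60, 73]
  POP R4  → R4 = 73, stack: [24, 60]
  POP R0  → R0 = 60, stack: [24]
  POP R2  → R2 = 24, stack: []
Final: R4 = 73

73


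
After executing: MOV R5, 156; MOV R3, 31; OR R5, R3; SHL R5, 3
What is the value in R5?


Register state trace:
  MOV R5, 156  → R5 = 156 (0b10011100)
  MOV R3, 31  → R3 = 31 (0b00011111)
  OR R5, R3  → R5 = 156 OR 31 = 159 (0b10011111)
  SHL R5, 3  → R5 = 159 << 3 = 1272
Final: R5 = 1272

1272


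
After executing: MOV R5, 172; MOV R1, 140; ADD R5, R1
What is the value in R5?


Register state trace:
  MOV R5, 172  → R5 = 172
  MOV R1, 140  → R1 = 140
  ADD R5, R1  → R5 = 172 + 140 = 312
Final: R5 = 312

312


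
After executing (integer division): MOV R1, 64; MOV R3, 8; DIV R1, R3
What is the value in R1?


Register state trace:
  MOV R1, 64  → R1 = 64
  MOV R3, 8  → R3 = 8
  DIV R1, R3  → R1 = 64 // 8 = 8
Final: R1 = 8

8


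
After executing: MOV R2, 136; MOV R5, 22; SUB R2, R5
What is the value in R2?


Register state trace:
  MOV R2, 136  → R2 = 136
  MOV R5, 22  → R5 = 22
  SUB R2, R5  → R2 = 136 - 22 = 114
Final: R2 = 114

114


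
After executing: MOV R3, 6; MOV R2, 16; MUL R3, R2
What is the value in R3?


Register state trace:
  MOV R3, 6  → R3 = 6
  MOV R2, 16  → R2 = 16
  MUL R3, R2  → R3 = 6 * 16 = 96
Final: R3 = 96

96


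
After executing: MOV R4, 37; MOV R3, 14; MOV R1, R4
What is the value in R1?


Register state trace:
  MOV R4, 37  → R4 = 37
  MOV R3, 14  → R3 = 14
  MOV R1, R4  → R1 = 37
Final: R1 = 37

37


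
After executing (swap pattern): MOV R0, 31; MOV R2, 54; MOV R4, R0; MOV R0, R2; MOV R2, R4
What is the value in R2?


Register state trace (swap pattern):
  MOV R0, 31  → R0 = 31
  MOV R2, 54  → R2 = 54
  MOV R4, R0  → R4 = 31  (save R0)
  MOV R0, R2  → R0 = 54  (R0 gets R2's value)
  MOV R2, R4  → R2 = 31  (R2 gets saved value)
Final: R2 = 31

31


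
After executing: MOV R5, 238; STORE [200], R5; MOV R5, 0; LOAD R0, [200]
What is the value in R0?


Register and memory trace:
  MOV R5, 238  → R5 = 238
  STORE [200], R5  → mem[200] = 238
  MOV R5, 0  → R5 = 0
  LOAD R0, [200]  → R0 = mem[200] = 238
Final: R0 = 238

238


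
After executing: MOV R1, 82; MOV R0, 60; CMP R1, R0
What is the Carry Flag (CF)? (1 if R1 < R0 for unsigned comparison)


Register state trace:
  MOV R1, 82  → R1 = 82
  MOV R0, 60  → R0 = 60
  CMP R1, R0  → unsigned 82 - 60: no borrow
  82 >= 60, so CF = 0
CF = 0

0


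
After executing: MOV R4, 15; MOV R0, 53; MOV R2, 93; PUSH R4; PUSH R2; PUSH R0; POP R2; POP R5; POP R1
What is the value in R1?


Stack trace (top is rightmost):
  MOV R4, 15  → R4 = 15
  MOV R0, 53  → R0 = 53
  MOV R2, 93  → R2 = 93
  PUSH R4  → stack: [15]
  PUSH R2  → stack: [15, 93]
  PUSH R0  → stack: [15, 93, 53]
  POP R2  → R2 = 53, stack: [15, 93]
  POP R5  → R5 = 93, stack: [15]
  POP R1  → R1 = 15, stack: []
Final: R1 = 15

15


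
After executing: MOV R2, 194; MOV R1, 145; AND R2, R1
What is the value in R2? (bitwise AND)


Register state trace:
  MOV R2, 194  → R2 = 194 (0b11000010)
  MOV R1, 145  → R1 = 145 (0b10010001)
  AND R2, R1  → R2 = 194 AND 145 = 128 (0b10000000)
Final: R2 = 128

128


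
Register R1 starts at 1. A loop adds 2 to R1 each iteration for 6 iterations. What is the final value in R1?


Starting value: R1 = 1
  Iter 1: R1 = 1 + 2 = 3
  Iter 2: R1 = 3 + 2 = 5
  Iter 3: R1 = 5 + 2 = 7
  Iter 4: R1 = 7 + 2 = 9
  Iter 5: R1 = 9 + 2 = 11
  Iter 6: R1 = 11 + 2 = 13
Final: R1 = 13

13


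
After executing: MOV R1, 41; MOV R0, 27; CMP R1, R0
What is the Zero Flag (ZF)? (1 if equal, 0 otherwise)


Register state trace:
  MOV R1, 41  → R1 = 41
  MOV R0, 27  → R0 = 27
  CMP R1, R0  → computes 41 - 27 = 14
  Result is nonzero, so values are not equal
ZF = 0

0


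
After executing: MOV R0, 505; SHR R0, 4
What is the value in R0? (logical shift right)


Register state trace:
  MOV R0, 505  → R0 = 505
  SHR R0, 4  → R0 = 505 >> 4 = 505 // 2^4 = 31
Final: R0 = 31

31


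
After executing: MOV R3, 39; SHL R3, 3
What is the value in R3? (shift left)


Register state trace:
  MOV R3, 39  → R3 = 39
  SHL R3, 3  → R3 = 39 << 3 = 39 * 2^3 = 312
Final: R3 = 312

312


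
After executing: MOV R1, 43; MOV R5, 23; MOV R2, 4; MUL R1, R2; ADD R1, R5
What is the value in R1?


Register state trace:
  MOV R1, 43  → R1 = 43
  MOV R5, 23  → R5 = 23
  MOV R2, 4  → R2 = 4
  MUL R1, R2  → R1 = 43 * 4 = 172
  ADD R1, R5  → R1 = 172 + 23 = 195
Final: R1 = 195

195


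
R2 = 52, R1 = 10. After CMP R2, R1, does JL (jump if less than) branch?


Trace:
  R2 = 52, R1 = 10
  CMP R2, R1  → compares 52 vs 10
  JL checks: is 52 less than 10?
  52 > 10, so condition is false
Branch taken: No

No


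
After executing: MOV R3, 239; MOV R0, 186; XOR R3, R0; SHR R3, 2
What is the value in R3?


Register state trace:
  MOV R3, 239  → R3 = 239 (0b11101111)
  MOV R0, 186  → R0 = 186 (0b10111010)
  XOR R3, R0  → R3 = 239 XOR 186 = 85 (0b01010101)
  SHR R3, 2  → R3 = 85 >> 2 = 21
Final: R3 = 21

21


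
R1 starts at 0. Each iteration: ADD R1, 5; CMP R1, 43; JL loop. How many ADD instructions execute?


Loop trace (R1 starts at 0, target 43, step 5):
  ADD #1: R1 = 0 + 5 = 5  → 5 < 43, loop
  ADD #2: R1 = 5 + 5 = 10  → 10 < 43, loop
  ADD #3: R1 = 10 + 5 = 15  → 15 < 43, loop
  ADD #4: R1 = 15 + 5 = 20  → 20 < 43, loop
  ADD #5: R1 = 20 + 5 = 25  → 25 < 43, loop
  ADD #6: R1 = 25 + 5 = 30  → 30 < 43, loop
  ADD #7: R1 = 30 + 5 = 35  → 35 < 43, loop
  ADD #8: R1 = 35 + 5 = 40  → 40 < 43, loop
  ADD #9: R1 = 40 + 5 = 45  → 45 >= 43, exit
Total ADD instructions: 9

9


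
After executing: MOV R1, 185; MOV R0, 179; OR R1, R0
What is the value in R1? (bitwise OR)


Register state trace:
  MOV R1, 185  → R1 = 185 (0b10111001)
  MOV R0, 179  → R0 = 179 (0b10110011)
  OR R1, R0   → R1 = 185 OR 179 = 187 (0b10111011)
Final: R1 = 187

187


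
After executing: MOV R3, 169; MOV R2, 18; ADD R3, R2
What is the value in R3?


Register state trace:
  MOV R3, 169  → R3 = 169
  MOV R2, 18  → R2 = 18
  ADD R3, R2  → R3 = 169 + 18 = 187
Final: R3 = 187

187


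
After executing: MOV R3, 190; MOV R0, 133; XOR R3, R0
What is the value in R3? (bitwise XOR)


Register state trace:
  MOV R3, 190  → R3 = 190 (0b10111110)
  MOV R0, 133  → R0 = 133 (0b10000101)
  XOR R3, R0  → R3 = 190 XOR 133 = 59 (0b00111011)
Final: R3 = 59

59


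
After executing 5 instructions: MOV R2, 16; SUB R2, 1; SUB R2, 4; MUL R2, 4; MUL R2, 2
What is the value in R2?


Register state trace:
  MOV R2, 16  → R2 = 16
  SUB R2, 1  → R2 = 16 - 1 = 15
  SUB R2, 4  → R2 = 15 - 4 = 11
  MUL R2, 4  → R2 = 11 * 4 = 44
  MUL R2, 2  → R2 = 44 * 2 = 88
Final: R2 = 88

88


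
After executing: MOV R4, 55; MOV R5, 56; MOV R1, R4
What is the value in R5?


Register state trace:
  MOV R4, 55  → R4 = 55
  MOV R5, 56  → R5 = 56
  MOV R1, R4  → R1 = 55
Final: R5 = 56

56


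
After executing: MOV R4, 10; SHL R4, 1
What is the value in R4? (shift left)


Register state trace:
  MOV R4, 10  → R4 = 10
  SHL R4, 1  → R4 = 10 << 1 = 10 * 2^1 = 20
Final: R4 = 20

20


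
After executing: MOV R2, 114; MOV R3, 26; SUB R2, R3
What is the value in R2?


Register state trace:
  MOV R2, 114  → R2 = 114
  MOV R3, 26  → R3 = 26
  SUB R2, R3  → R2 = 114 - 26 = 88
Final: R2 = 88

88


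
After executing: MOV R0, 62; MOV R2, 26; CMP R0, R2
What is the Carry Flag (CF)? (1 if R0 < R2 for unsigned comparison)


Register state trace:
  MOV R0, 62  → R0 = 62
  MOV R2, 26  → R2 = 26
  CMP R0, R2  → unsigned 62 - 26: no borrow
  62 >= 26, so CF = 0
CF = 0

0


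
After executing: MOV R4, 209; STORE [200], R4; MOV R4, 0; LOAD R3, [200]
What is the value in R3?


Register and memory trace:
  MOV R4, 209  → R4 = 209
  STORE [200], R4  → mem[200] = 209
  MOV R4, 0  → R4 = 0
  LOAD R3, [200]  → R3 = mem[200] = 209
Final: R3 = 209

209


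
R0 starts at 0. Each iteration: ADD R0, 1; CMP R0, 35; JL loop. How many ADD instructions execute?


Loop trace (R0 starts at 0, target 35, step 1):
  ADD #1: R0 = 0 + 1 = 1  → 1 < 35, loop
  ADD #2: R0 = 1 + 1 = 2  → 2 < 35, loop
  ADD #3: R0 = 2 + 1 = 3  → 3 < 35, loop
  ADD #4: R0 = 3 + 1 = 4  → 4 < 35, loop
  ADD #5: R0 = 4 + 1 = 5  → 5 < 35, loop
  ADD #6: R0 = 5 + 1 = 6  → 6 < 35, loop
  ADD #7: R0 = 6 + 1 = 7  → 7 < 35, loop
  ADD #8: R0 = 7 + 1 = 8  → 8 < 35, loop
  ADD #9: R0 = 8 + 1 = 9  → 9 < 35, loop
  ADD #10: R0 = 9 + 1 = 10  → 10 < 35, loop
  ADD #11: R0 = 10 + 1 = 11  → 11 < 35, loop
  ADD #12: R0 = 11 + 1 = 12  → 12 < 35, loop
  ADD #13: R0 = 12 + 1 = 13  → 13 < 35, loop
  ADD #14: R0 = 13 + 1 = 14  → 14 < 35, loop
  ADD #15: R0 = 14 + 1 = 15  → 15 < 35, loop
  ADD #16: R0 = 15 + 1 = 16  → 16 < 35, loop
  ADD #17: R0 = 16 + 1 = 17  → 17 < 35, loop
  ADD #18: R0 = 17 + 1 = 18  → 18 < 35, loop
  ADD #19: R0 = 18 + 1 = 19  → 19 < 35, loop
  ADD #20: R0 = 19 + 1 = 20  → 20 < 35, loop
  ADD #21: R0 = 20 + 1 = 21  → 21 < 35, loop
  ADD #22: R0 = 21 + 1 = 22  → 22 < 35, loop
  ADD #23: R0 = 22 + 1 = 23  → 23 < 35, loop
  ADD #24: R0 = 23 + 1 = 24  → 24 < 35, loop
  ADD #25: R0 = 24 + 1 = 25  → 25 < 35, loop
  ADD #26: R0 = 25 + 1 = 26  → 26 < 35, loop
  ADD #27: R0 = 26 + 1 = 27  → 27 < 35, loop
  ADD #28: R0 = 27 + 1 = 28  → 28 < 35, loop
  ADD #29: R0 = 28 + 1 = 29  → 29 < 35, loop
  ADD #30: R0 = 29 + 1 = 30  → 30 < 35, loop
  ADD #31: R0 = 30 + 1 = 31  → 31 < 35, loop
  ADD #32: R0 = 31 + 1 = 32  → 32 < 35, loop
  ADD #33: R0 = 32 + 1 = 33  → 33 < 35, loop
  ADD #34: R0 = 33 + 1 = 34  → 34 < 35, loop
  ADD #35: R0 = 34 + 1 = 35  → 35 >= 35, exit
Total ADD instructions: 35

35


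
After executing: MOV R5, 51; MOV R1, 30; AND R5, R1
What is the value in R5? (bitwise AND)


Register state trace:
  MOV R5, 51  → R5 = 51 (0b00110011)
  MOV R1, 30  → R1 = 30 (0b00011110)
  AND R5, R1  → R5 = 51 AND 30 = 18 (0b00010010)
Final: R5 = 18

18


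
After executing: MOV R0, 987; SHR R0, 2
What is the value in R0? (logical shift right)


Register state trace:
  MOV R0, 987  → R0 = 987
  SHR R0, 2  → R0 = 987 >> 2 = 987 // 2^2 = 246
Final: R0 = 246

246


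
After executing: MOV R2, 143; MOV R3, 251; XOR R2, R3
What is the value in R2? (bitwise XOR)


Register state trace:
  MOV R2, 143  → R2 = 143 (0b10001111)
  MOV R3, 251  → R3 = 251 (0b11111011)
  XOR R2, R3  → R2 = 143 XOR 251 = 116 (0b01110100)
Final: R2 = 116

116


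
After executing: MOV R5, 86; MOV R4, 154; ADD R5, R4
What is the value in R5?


Register state trace:
  MOV R5, 86  → R5 = 86
  MOV R4, 154  → R4 = 154
  ADD R5, R4  → R5 = 86 + 154 = 240
Final: R5 = 240

240


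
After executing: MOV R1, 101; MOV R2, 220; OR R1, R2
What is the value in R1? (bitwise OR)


Register state trace:
  MOV R1, 101  → R1 = 101 (0b01100101)
  MOV R2, 220  → R2 = 220 (0b11011100)
  OR R1, R2   → R1 = 101 OR 220 = 253 (0b11111101)
Final: R1 = 253

253


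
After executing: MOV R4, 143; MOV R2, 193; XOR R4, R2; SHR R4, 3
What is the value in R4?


Register state trace:
  MOV R4, 143  → R4 = 143 (0b10001111)
  MOV R2, 193  → R2 = 193 (0b11000001)
  XOR R4, R2  → R4 = 143 XOR 193 = 78 (0b01001110)
  SHR R4, 3  → R4 = 78 >> 3 = 9
Final: R4 = 9

9


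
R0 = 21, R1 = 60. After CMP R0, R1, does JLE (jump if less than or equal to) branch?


Trace:
  R0 = 21, R1 = 60
  CMP R0, R1  → compares 21 vs 60
  JLE checks: is 21 less than or equal to 60?
  21 < 60, so condition is true
Branch taken: Yes

Yes


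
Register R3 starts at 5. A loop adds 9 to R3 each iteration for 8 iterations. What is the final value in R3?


Starting value: R3 = 5
  Iter 1: R3 = 5 + 9 = 14
  Iter 2: R3 = 14 + 9 = 23
  Iter 3: R3 = 23 + 9 = 32
  Iter 4: R3 = 32 + 9 = 41
  Iter 5: R3 = 41 + 9 = 50
  Iter 6: R3 = 50 + 9 = 59
  Iter 7: R3 = 59 + 9 = 68
  Iter 8: R3 = 68 + 9 = 77
Final: R3 = 77

77


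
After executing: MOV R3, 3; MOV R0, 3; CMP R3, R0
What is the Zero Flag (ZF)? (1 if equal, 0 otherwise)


Register state trace:
  MOV R3, 3  → R3 = 3
  MOV R0, 3  → R0 = 3
  CMP R3, R0  → computes 3 - 3 = 0
  Result is zero, so values are equal
ZF = 1

1


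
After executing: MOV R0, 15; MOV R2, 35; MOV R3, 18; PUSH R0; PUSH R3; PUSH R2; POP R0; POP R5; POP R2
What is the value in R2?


Stack trace (top is rightmost):
  MOV R0, 15  → R0 = 15
  MOV R2, 35  → R2 = 35
  MOV R3, 18  → R3 = 18
  PUSH R0  → stack: [15]
  PUSH R3  → stack: [15, 18]
  PUSH R2  → stack: [15, 18, 35]
  POP R0  → R0 = 35, stack: [15, 18]
  POP R5  → R5 = 18, stack: [15]
  POP R2  → R2 = 15, stack: []
Final: R2 = 15

15


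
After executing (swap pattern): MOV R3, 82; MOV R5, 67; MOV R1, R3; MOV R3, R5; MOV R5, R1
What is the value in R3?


Register state trace (swap pattern):
  MOV R3, 82  → R3 = 82
  MOV R5, 67  → R5 = 67
  MOV R1, R3  → R1 = 82  (save R3)
  MOV R3, R5  → R3 = 67  (R3 gets R5's value)
  MOV R5, R1  → R5 = 82  (R5 gets saved value)
Final: R3 = 67

67


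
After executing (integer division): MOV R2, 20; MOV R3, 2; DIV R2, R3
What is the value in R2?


Register state trace:
  MOV R2, 20  → R2 = 20
  MOV R3, 2  → R3 = 2
  DIV R2, R3  → R2 = 20 // 2 = 10
Final: R2 = 10

10


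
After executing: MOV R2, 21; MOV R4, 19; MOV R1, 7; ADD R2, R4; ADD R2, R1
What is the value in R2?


Register state trace:
  MOV R2, 21  → R2 = 21
  MOV R4, 19  → R4 = 19
  MOV R1, 7  → R1 = 7
  ADD R2, R4  → R2 = 21 + 19 = 40
  ADD R2, R1  → R2 = 40 + 7 = 47
Final: R2 = 47

47


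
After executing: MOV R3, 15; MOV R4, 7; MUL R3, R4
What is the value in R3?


Register state trace:
  MOV R3, 15  → R3 = 15
  MOV R4, 7  → R4 = 7
  MUL R3, R4  → R3 = 15 * 7 = 105
Final: R3 = 105

105


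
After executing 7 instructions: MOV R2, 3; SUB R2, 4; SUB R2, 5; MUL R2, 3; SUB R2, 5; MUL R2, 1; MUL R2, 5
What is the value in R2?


Register state trace:
  MOV R2, 3  → R2 = 3
  SUB R2, 4  → R2 = 3 - 4 = -1
  SUB R2, 5  → R2 = -1 - 5 = -6
  MUL R2, 3  → R2 = -6 * 3 = -18
  SUB R2, 5  → R2 = -18 - 5 = -23
  MUL R2, 1  → R2 = -23 * 1 = -23
  MUL R2, 5  → R2 = -23 * 5 = -115
Final: R2 = -115

-115


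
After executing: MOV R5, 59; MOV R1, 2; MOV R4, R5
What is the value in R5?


Register state trace:
  MOV R5, 59  → R5 = 59
  MOV R1, 2  → R1 = 2
  MOV R4, R5  → R4 = 59
Final: R5 = 59

59


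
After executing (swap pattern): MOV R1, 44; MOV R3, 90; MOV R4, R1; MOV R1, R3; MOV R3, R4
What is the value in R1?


Register state trace (swap pattern):
  MOV R1, 44  → R1 = 44
  MOV R3, 90  → R3 = 90
  MOV R4, R1  → R4 = 44  (save R1)
  MOV R1, R3  → R1 = 90  (R1 gets R3's value)
  MOV R3, R4  → R3 = 44  (R3 gets saved value)
Final: R1 = 90

90


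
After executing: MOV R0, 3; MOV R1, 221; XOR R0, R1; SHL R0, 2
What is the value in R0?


Register state trace:
  MOV R0, 3  → R0 = 3 (0b00000011)
  MOV R1, 221  → R1 = 221 (0b11011101)
  XOR R0, R1  → R0 = 3 XOR 221 = 222 (0b11011110)
  SHL R0, 2  → R0 = 222 << 2 = 888
Final: R0 = 888

888


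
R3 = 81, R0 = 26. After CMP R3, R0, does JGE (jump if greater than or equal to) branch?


Trace:
  R3 = 81, R0 = 26
  CMP R3, R0  → compares 81 vs 26
  JGE checks: is 81 greater than or equal to 26?
  81 > 26, so condition is true
Branch taken: Yes

Yes


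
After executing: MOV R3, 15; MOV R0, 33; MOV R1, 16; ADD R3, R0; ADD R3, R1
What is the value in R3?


Register state trace:
  MOV R3, 15  → R3 = 15
  MOV R0, 33  → R0 = 33
  MOV R1, 16  → R1 = 16
  ADD R3, R0  → R3 = 15 + 33 = 48
  ADD R3, R1  → R3 = 48 + 16 = 64
Final: R3 = 64

64


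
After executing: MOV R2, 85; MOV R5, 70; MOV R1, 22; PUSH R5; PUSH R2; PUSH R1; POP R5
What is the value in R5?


Stack trace (top is rightmost):
  MOV R2, 85  → R2 = 85
  MOV R5, 70  → R5 = 70
  MOV R1, 22  → R1 = 22
  PUSH R5  → stack: [70]
  PUSH R2  → stack: [70, 85]
  PUSH R1  → stack: [70, 85, 22]
  POP R5  → R5 = 22, stack: [70, 85]
Final: R5 = 22

22


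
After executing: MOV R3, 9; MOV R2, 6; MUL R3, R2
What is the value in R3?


Register state trace:
  MOV R3, 9  → R3 = 9
  MOV R2, 6  → R2 = 6
  MUL R3, R2  → R3 = 9 * 6 = 54
Final: R3 = 54

54


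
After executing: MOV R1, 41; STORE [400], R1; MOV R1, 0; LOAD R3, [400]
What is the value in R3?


Register and memory trace:
  MOV R1, 41  → R1 = 41
  STORE [400], R1  → mem[400] = 41
  MOV R1, 0  → R1 = 0
  LOAD R3, [400]  → R3 = mem[400] = 41
Final: R3 = 41

41


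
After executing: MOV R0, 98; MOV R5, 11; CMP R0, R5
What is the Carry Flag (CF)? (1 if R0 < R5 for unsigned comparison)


Register state trace:
  MOV R0, 98  → R0 = 98
  MOV R5, 11  → R5 = 11
  CMP R0, R5  → unsigned 98 - 11: no borrow
  98 >= 11, so CF = 0
CF = 0

0


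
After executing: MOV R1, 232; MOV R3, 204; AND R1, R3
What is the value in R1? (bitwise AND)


Register state trace:
  MOV R1, 232  → R1 = 232 (0b11101000)
  MOV R3, 204  → R3 = 204 (0b11001100)
  AND R1, R3  → R1 = 232 AND 204 = 200 (0b11001000)
Final: R1 = 200

200


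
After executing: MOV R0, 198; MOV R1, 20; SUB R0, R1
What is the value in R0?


Register state trace:
  MOV R0, 198  → R0 = 198
  MOV R1, 20  → R1 = 20
  SUB R0, R1  → R0 = 198 - 20 = 178
Final: R0 = 178

178


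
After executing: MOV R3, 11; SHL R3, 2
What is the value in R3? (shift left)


Register state trace:
  MOV R3, 11  → R3 = 11
  SHL R3, 2  → R3 = 11 << 2 = 11 * 2^2 = 44
Final: R3 = 44

44


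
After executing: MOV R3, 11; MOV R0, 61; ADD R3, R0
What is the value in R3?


Register state trace:
  MOV R3, 11  → R3 = 11
  MOV R0, 61  → R0 = 61
  ADD R3, R0  → R3 = 11 + 61 = 72
Final: R3 = 72

72


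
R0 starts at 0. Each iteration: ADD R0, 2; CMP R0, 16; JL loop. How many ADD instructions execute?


Loop trace (R0 starts at 0, target 16, step 2):
  ADD #1: R0 = 0 + 2 = 2  → 2 < 16, loop
  ADD #2: R0 = 2 + 2 = 4  → 4 < 16, loop
  ADD #3: R0 = 4 + 2 = 6  → 6 < 16, loop
  ADD #4: R0 = 6 + 2 = 8  → 8 < 16, loop
  ADD #5: R0 = 8 + 2 = 10  → 10 < 16, loop
  ADD #6: R0 = 10 + 2 = 12  → 12 < 16, loop
  ADD #7: R0 = 12 + 2 = 14  → 14 < 16, loop
  ADD #8: R0 = 14 + 2 = 16  → 16 >= 16, exit
Total ADD instructions: 8

8


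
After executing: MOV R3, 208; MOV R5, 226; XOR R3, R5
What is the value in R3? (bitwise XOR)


Register state trace:
  MOV R3, 208  → R3 = 208 (0b11010000)
  MOV R5, 226  → R5 = 226 (0b11100010)
  XOR R3, R5  → R3 = 208 XOR 226 = 50 (0b00110010)
Final: R3 = 50

50


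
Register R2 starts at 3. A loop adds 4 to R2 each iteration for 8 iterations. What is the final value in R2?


Starting value: R2 = 3
  Iter 1: R2 = 3 + 4 = 7
  Iter 2: R2 = 7 + 4 = 11
  Iter 3: R2 = 11 + 4 = 15
  Iter 4: R2 = 15 + 4 = 19
  Iter 5: R2 = 19 + 4 = 23
  Iter 6: R2 = 23 + 4 = 27
  Iter 7: R2 = 27 + 4 = 31
  Iter 8: R2 = 31 + 4 = 35
Final: R2 = 35

35


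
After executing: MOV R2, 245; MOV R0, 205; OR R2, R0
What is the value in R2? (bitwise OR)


Register state trace:
  MOV R2, 245  → R2 = 245 (0b11110101)
  MOV R0, 205  → R0 = 205 (0b11001101)
  OR R2, R0   → R2 = 245 OR 205 = 253 (0b11111101)
Final: R2 = 253

253


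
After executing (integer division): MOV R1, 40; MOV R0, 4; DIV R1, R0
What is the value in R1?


Register state trace:
  MOV R1, 40  → R1 = 40
  MOV R0, 4  → R0 = 4
  DIV R1, R0  → R1 = 40 // 4 = 10
Final: R1 = 10

10


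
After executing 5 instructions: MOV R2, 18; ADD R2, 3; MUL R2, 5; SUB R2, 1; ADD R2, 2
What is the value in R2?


Register state trace:
  MOV R2, 18  → R2 = 18
  ADD R2, 3  → R2 = 18 + 3 = 21
  MUL R2, 5  → R2 = 21 * 5 = 105
  SUB R2, 1  → R2 = 105 - 1 = 104
  ADD R2, 2  → R2 = 104 + 2 = 106
Final: R2 = 106

106


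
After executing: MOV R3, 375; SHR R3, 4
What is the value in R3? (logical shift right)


Register state trace:
  MOV R3, 375  → R3 = 375
  SHR R3, 4  → R3 = 375 >> 4 = 375 // 2^4 = 23
Final: R3 = 23

23


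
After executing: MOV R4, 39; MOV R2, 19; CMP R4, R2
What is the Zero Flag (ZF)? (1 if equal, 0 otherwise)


Register state trace:
  MOV R4, 39  → R4 = 39
  MOV R2, 19  → R2 = 19
  CMP R4, R2  → computes 39 - 19 = 20
  Result is nonzero, so values are not equal
ZF = 0

0


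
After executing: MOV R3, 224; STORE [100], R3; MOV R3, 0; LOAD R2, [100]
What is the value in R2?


Register and memory trace:
  MOV R3, 224  → R3 = 224
  STORE [100], R3  → mem[100] = 224
  MOV R3, 0  → R3 = 0
  LOAD R2, [100]  → R2 = mem[100] = 224
Final: R2 = 224

224


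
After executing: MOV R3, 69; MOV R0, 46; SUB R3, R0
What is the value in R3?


Register state trace:
  MOV R3, 69  → R3 = 69
  MOV R0, 46  → R0 = 46
  SUB R3, R0  → R3 = 69 - 46 = 23
Final: R3 = 23

23


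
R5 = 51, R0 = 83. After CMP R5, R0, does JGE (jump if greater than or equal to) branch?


Trace:
  R5 = 51, R0 = 83
  CMP R5, R0  → compares 51 vs 83
  JGE checks: is 51 greater than or equal to 83?
  51 < 83, so condition is false
Branch taken: No

No


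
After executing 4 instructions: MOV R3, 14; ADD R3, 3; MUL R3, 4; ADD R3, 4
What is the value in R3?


Register state trace:
  MOV R3, 14  → R3 = 14
  ADD R3, 3  → R3 = 14 + 3 = 17
  MUL R3, 4  → R3 = 17 * 4 = 68
  ADD R3, 4  → R3 = 68 + 4 = 72
Final: R3 = 72

72


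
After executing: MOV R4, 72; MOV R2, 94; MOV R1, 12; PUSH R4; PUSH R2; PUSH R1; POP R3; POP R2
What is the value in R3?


Stack trace (top is rightmost):
  MOV R4, 72  → R4 = 72
  MOV R2, 94  → R2 = 94
  MOV R1, 12  → R1 = 12
  PUSH R4  → stack: [72]
  PUSH R2  → stack: [72, 94]
  PUSH R1  → stack: [72, 94, 12]
  POP R3  → R3 = 12, stack: [72, 94]
  POP R2  → R2 = 94, stack: [72]
Final: R3 = 12

12


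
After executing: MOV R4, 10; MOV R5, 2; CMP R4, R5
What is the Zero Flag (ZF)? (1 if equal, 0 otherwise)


Register state trace:
  MOV R4, 10  → R4 = 10
  MOV R5, 2  → R5 = 2
  CMP R4, R5  → computes 10 - 2 = 8
  Result is nonzero, so values are not equal
ZF = 0

0


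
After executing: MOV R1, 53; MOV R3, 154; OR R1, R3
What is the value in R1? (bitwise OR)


Register state trace:
  MOV R1, 53  → R1 = 53 (0b00110101)
  MOV R3, 154  → R3 = 154 (0b10011010)
  OR R1, R3   → R1 = 53 OR 154 = 191 (0b10111111)
Final: R1 = 191

191


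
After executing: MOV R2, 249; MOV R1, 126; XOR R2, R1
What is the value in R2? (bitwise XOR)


Register state trace:
  MOV R2, 249  → R2 = 249 (0b11111001)
  MOV R1, 126  → R1 = 126 (0b01111110)
  XOR R2, R1  → R2 = 249 XOR 126 = 135 (0b10000111)
Final: R2 = 135

135


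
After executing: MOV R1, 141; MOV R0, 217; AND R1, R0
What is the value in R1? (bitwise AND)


Register state trace:
  MOV R1, 141  → R1 = 141 (0b10001101)
  MOV R0, 217  → R0 = 217 (0b11011001)
  AND R1, R0  → R1 = 141 AND 217 = 137 (0b10001001)
Final: R1 = 137

137


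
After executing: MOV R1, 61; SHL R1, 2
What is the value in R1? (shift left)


Register state trace:
  MOV R1, 61  → R1 = 61
  SHL R1, 2  → R1 = 61 << 2 = 61 * 2^2 = 244
Final: R1 = 244

244


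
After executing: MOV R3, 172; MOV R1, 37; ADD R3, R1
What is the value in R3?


Register state trace:
  MOV R3, 172  → R3 = 172
  MOV R1, 37  → R1 = 37
  ADD R3, R1  → R3 = 172 + 37 = 209
Final: R3 = 209

209


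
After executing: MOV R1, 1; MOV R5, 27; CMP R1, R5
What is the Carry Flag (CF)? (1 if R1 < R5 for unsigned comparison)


Register state trace:
  MOV R1, 1  → R1 = 1
  MOV R5, 27  → R5 = 27
  CMP R1, R5  → unsigned 1 - 27: borrow occurs
  1 < 27, so CF = 1
CF = 1

1


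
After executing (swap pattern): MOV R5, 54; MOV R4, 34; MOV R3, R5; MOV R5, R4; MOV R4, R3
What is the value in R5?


Register state trace (swap pattern):
  MOV R5, 54  → R5 = 54
  MOV R4, 34  → R4 = 34
  MOV R3, R5  → R3 = 54  (save R5)
  MOV R5, R4  → R5 = 34  (R5 gets R4's value)
  MOV R4, R3  → R4 = 54  (R4 gets saved value)
Final: R5 = 34

34


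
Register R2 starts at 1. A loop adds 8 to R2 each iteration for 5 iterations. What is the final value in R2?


Starting value: R2 = 1
  Iter 1: R2 = 1 + 8 = 9
  Iter 2: R2 = 9 + 8 = 17
  Iter 3: R2 = 17 + 8 = 25
  Iter 4: R2 = 25 + 8 = 33
  Iter 5: R2 = 33 + 8 = 41
Final: R2 = 41

41


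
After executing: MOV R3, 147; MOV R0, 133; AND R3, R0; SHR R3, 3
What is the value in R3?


Register state trace:
  MOV R3, 147  → R3 = 147 (0b10010011)
  MOV R0, 133  → R0 = 133 (0b10000101)
  AND R3, R0  → R3 = 147 AND 133 = 129 (0b10000001)
  SHR R3, 3  → R3 = 129 >> 3 = 16
Final: R3 = 16

16


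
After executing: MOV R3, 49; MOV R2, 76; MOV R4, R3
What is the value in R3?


Register state trace:
  MOV R3, 49  → R3 = 49
  MOV R2, 76  → R2 = 76
  MOV R4, R3  → R4 = 49
Final: R3 = 49

49


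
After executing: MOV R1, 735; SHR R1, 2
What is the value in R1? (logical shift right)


Register state trace:
  MOV R1, 735  → R1 = 735
  SHR R1, 2  → R1 = 735 >> 2 = 735 // 2^2 = 183
Final: R1 = 183

183


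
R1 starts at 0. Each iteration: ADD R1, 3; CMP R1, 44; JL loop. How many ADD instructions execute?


Loop trace (R1 starts at 0, target 44, step 3):
  ADD #1: R1 = 0 + 3 = 3  → 3 < 44, loop
  ADD #2: R1 = 3 + 3 = 6  → 6 < 44, loop
  ADD #3: R1 = 6 + 3 = 9  → 9 < 44, loop
  ADD #4: R1 = 9 + 3 = 12  → 12 < 44, loop
  ADD #5: R1 = 12 + 3 = 15  → 15 < 44, loop
  ADD #6: R1 = 15 + 3 = 18  → 18 < 44, loop
  ADD #7: R1 = 18 + 3 = 21  → 21 < 44, loop
  ADD #8: R1 = 21 + 3 = 24  → 24 < 44, loop
  ADD #9: R1 = 24 + 3 = 27  → 27 < 44, loop
  ADD #10: R1 = 27 + 3 = 30  → 30 < 44, loop
  ADD #11: R1 = 30 + 3 = 33  → 33 < 44, loop
  ADD #12: R1 = 33 + 3 = 36  → 36 < 44, loop
  ADD #13: R1 = 36 + 3 = 39  → 39 < 44, loop
  ADD #14: R1 = 39 + 3 = 42  → 42 < 44, loop
  ADD #15: R1 = 42 + 3 = 45  → 45 >= 44, exit
Total ADD instructions: 15

15


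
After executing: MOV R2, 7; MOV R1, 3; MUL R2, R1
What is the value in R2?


Register state trace:
  MOV R2, 7  → R2 = 7
  MOV R1, 3  → R1 = 3
  MUL R2, R1  → R2 = 7 * 3 = 21
Final: R2 = 21

21


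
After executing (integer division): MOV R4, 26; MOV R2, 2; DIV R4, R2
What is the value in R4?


Register state trace:
  MOV R4, 26  → R4 = 26
  MOV R2, 2  → R2 = 2
  DIV R4, R2  → R4 = 26 // 2 = 13
Final: R4 = 13

13


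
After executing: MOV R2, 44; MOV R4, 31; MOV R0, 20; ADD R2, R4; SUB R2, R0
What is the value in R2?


Register state trace:
  MOV R2, 44  → R2 = 44
  MOV R4, 31  → R4 = 31
  MOV R0, 20  → R0 = 20
  ADD R2, R4  → R2 = 44 + 31 = 75
  SUB R2, R0  → R2 = 75 - 20 = 55
Final: R2 = 55

55


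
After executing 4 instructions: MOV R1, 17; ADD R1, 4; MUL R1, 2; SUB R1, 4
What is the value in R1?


Register state trace:
  MOV R1, 17  → R1 = 17
  ADD R1, 4  → R1 = 17 + 4 = 21
  MUL R1, 2  → R1 = 21 * 2 = 42
  SUB R1, 4  → R1 = 42 - 4 = 38
Final: R1 = 38

38


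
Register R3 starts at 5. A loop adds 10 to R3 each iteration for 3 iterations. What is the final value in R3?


Starting value: R3 = 5
  Iter 1: R3 = 5 + 10 = 15
  Iter 2: R3 = 15 + 10 = 25
  Iter 3: R3 = 25 + 10 = 35
Final: R3 = 35

35


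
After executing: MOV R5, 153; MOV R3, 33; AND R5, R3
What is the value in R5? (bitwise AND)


Register state trace:
  MOV R5, 153  → R5 = 153 (0b10011001)
  MOV R3, 33  → R3 = 33 (0b00100001)
  AND R5, R3  → R5 = 153 AND 33 = 1 (0b00000001)
Final: R5 = 1

1


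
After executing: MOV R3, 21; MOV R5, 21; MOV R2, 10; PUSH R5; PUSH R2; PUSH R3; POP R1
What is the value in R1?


Stack trace (top is rightmost):
  MOV R3, 21  → R3 = 21
  MOV R5, 21  → R5 = 21
  MOV R2, 10  → R2 = 10
  PUSH R5  → stack: [21]
  PUSH R2  → stack: [21, 10]
  PUSH R3  → stack: [21, 10, 21]
  POP R1  → R1 = 21, stack: [21, 10]
Final: R1 = 21

21


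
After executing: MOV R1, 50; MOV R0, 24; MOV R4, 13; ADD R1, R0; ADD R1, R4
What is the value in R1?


Register state trace:
  MOV R1, 50  → R1 = 50
  MOV R0, 24  → R0 = 24
  MOV R4, 13  → R4 = 13
  ADD R1, R0  → R1 = 50 + 24 = 74
  ADD R1, R4  → R1 = 74 + 13 = 87
Final: R1 = 87

87


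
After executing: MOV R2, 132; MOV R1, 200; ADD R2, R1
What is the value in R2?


Register state trace:
  MOV R2, 132  → R2 = 132
  MOV R1, 200  → R1 = 200
  ADD R2, R1  → R2 = 132 + 200 = 332
Final: R2 = 332

332


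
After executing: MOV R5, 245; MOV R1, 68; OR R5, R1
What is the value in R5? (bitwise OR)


Register state trace:
  MOV R5, 245  → R5 = 245 (0b11110101)
  MOV R1, 68  → R1 = 68 (0b01000100)
  OR R5, R1   → R5 = 245 OR 68 = 245 (0b11110101)
Final: R5 = 245

245


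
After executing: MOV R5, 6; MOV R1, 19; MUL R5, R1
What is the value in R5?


Register state trace:
  MOV R5, 6  → R5 = 6
  MOV R1, 19  → R1 = 19
  MUL R5, R1  → R5 = 6 * 19 = 114
Final: R5 = 114

114


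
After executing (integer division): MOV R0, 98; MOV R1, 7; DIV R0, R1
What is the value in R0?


Register state trace:
  MOV R0, 98  → R0 = 98
  MOV R1, 7  → R1 = 7
  DIV R0, R1  → R0 = 98 // 7 = 14
Final: R0 = 14

14


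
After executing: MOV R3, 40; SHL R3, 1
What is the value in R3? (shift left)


Register state trace:
  MOV R3, 40  → R3 = 40
  SHL R3, 1  → R3 = 40 << 1 = 40 * 2^1 = 80
Final: R3 = 80

80


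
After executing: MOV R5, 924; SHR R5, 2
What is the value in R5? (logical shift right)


Register state trace:
  MOV R5, 924  → R5 = 924
  SHR R5, 2  → R5 = 924 >> 2 = 924 // 2^2 = 231
Final: R5 = 231

231


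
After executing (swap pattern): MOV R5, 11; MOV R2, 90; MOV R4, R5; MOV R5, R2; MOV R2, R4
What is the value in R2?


Register state trace (swap pattern):
  MOV R5, 11  → R5 = 11
  MOV R2, 90  → R2 = 90
  MOV R4, R5  → R4 = 11  (save R5)
  MOV R5, R2  → R5 = 90  (R5 gets R2's value)
  MOV R2, R4  → R2 = 11  (R2 gets saved value)
Final: R2 = 11

11


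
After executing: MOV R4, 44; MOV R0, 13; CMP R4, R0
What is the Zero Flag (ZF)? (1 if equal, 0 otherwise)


Register state trace:
  MOV R4, 44  → R4 = 44
  MOV R0, 13  → R0 = 13
  CMP R4, R0  → computes 44 - 13 = 31
  Result is nonzero, so values are not equal
ZF = 0

0


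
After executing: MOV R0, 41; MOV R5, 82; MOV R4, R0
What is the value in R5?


Register state trace:
  MOV R0, 41  → R0 = 41
  MOV R5, 82  → R5 = 82
  MOV R4, R0  → R4 = 41
Final: R5 = 82

82


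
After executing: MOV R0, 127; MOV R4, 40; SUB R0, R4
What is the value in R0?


Register state trace:
  MOV R0, 127  → R0 = 127
  MOV R4, 40  → R4 = 40
  SUB R0, R4  → R0 = 127 - 40 = 87
Final: R0 = 87

87


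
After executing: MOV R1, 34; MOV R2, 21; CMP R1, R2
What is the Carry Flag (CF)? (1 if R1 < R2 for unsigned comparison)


Register state trace:
  MOV R1, 34  → R1 = 34
  MOV R2, 21  → R2 = 21
  CMP R1, R2  → unsigned 34 - 21: no borrow
  34 >= 21, so CF = 0
CF = 0

0


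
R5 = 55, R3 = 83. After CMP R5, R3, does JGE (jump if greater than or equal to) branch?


Trace:
  R5 = 55, R3 = 83
  CMP R5, R3  → compares 55 vs 83
  JGE checks: is 55 greater than or equal to 83?
  55 < 83, so condition is false
Branch taken: No

No


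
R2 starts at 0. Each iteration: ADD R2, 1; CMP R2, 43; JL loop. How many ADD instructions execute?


Loop trace (R2 starts at 0, target 43, step 1):
  ADD #1: R2 = 0 + 1 = 1  → 1 < 43, loop
  ADD #2: R2 = 1 + 1 = 2  → 2 < 43, loop
  ADD #3: R2 = 2 + 1 = 3  → 3 < 43, loop
  ADD #4: R2 = 3 + 1 = 4  → 4 < 43, loop
  ADD #5: R2 = 4 + 1 = 5  → 5 < 43, loop
  ADD #6: R2 = 5 + 1 = 6  → 6 < 43, loop
  ADD #7: R2 = 6 + 1 = 7  → 7 < 43, loop
  ADD #8: R2 = 7 + 1 = 8  → 8 < 43, loop
  ADD #9: R2 = 8 + 1 = 9  → 9 < 43, loop
  ADD #10: R2 = 9 + 1 = 10  → 10 < 43, loop
  ADD #11: R2 = 10 + 1 = 11  → 11 < 43, loop
  ADD #12: R2 = 11 + 1 = 12  → 12 < 43, loop
  ADD #13: R2 = 12 + 1 = 13  → 13 < 43, loop
  ADD #14: R2 = 13 + 1 = 14  → 14 < 43, loop
  ADD #15: R2 = 14 + 1 = 15  → 15 < 43, loop
  ADD #16: R2 = 15 + 1 = 16  → 16 < 43, loop
  ADD #17: R2 = 16 + 1 = 17  → 17 < 43, loop
  ADD #18: R2 = 17 + 1 = 18  → 18 < 43, loop
  ADD #19: R2 = 18 + 1 = 19  → 19 < 43, loop
  ADD #20: R2 = 19 + 1 = 20  → 20 < 43, loop
  ADD #21: R2 = 20 + 1 = 21  → 21 < 43, loop
  ADD #22: R2 = 21 + 1 = 22  → 22 < 43, loop
  ADD #23: R2 = 22 + 1 = 23  → 23 < 43, loop
  ADD #24: R2 = 23 + 1 = 24  → 24 < 43, loop
  ADD #25: R2 = 24 + 1 = 25  → 25 < 43, loop
  ADD #26: R2 = 25 + 1 = 26  → 26 < 43, loop
  ADD #27: R2 = 26 + 1 = 27  → 27 < 43, loop
  ADD #28: R2 = 27 + 1 = 28  → 28 < 43, loop
  ADD #29: R2 = 28 + 1 = 29  → 29 < 43, loop
  ADD #30: R2 = 29 + 1 = 30  → 30 < 43, loop
  ADD #31: R2 = 30 + 1 = 31  → 31 < 43, loop
  ADD #32: R2 = 31 + 1 = 32  → 32 < 43, loop
  ADD #33: R2 = 32 + 1 = 33  → 33 < 43, loop
  ADD #34: R2 = 33 + 1 = 34  → 34 < 43, loop
  ADD #35: R2 = 34 + 1 = 35  → 35 < 43, loop
  ADD #36: R2 = 35 + 1 = 36  → 36 < 43, loop
  ADD #37: R2 = 36 + 1 = 37  → 37 < 43, loop
  ADD #38: R2 = 37 + 1 = 38  → 38 < 43, loop
  ADD #39: R2 = 38 + 1 = 39  → 39 < 43, loop
  ADD #40: R2 = 39 + 1 = 40  → 40 < 43, loop
  ADD #41: R2 = 40 + 1 = 41  → 41 < 43, loop
  ADD #42: R2 = 41 + 1 = 42  → 42 < 43, loop
  ADD #43: R2 = 42 + 1 = 43  → 43 >= 43, exit
Total ADD instructions: 43

43


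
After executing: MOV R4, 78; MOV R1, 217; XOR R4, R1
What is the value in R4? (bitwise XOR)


Register state trace:
  MOV R4, 78  → R4 = 78 (0b01001110)
  MOV R1, 217  → R1 = 217 (0b11011001)
  XOR R4, R1  → R4 = 78 XOR 217 = 151 (0b10010111)
Final: R4 = 151

151


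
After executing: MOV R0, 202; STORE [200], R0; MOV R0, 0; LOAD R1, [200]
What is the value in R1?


Register and memory trace:
  MOV R0, 202  → R0 = 202
  STORE [200], R0  → mem[200] = 202
  MOV R0, 0  → R0 = 0
  LOAD R1, [200]  → R1 = mem[200] = 202
Final: R1 = 202

202


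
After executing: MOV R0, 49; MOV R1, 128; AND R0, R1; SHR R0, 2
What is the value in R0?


Register state trace:
  MOV R0, 49  → R0 = 49 (0b00110001)
  MOV R1, 128  → R1 = 128 (0b10000000)
  AND R0, R1  → R0 = 49 AND 128 = 0 (0b00000000)
  SHR R0, 2  → R0 = 0 >> 2 = 0
Final: R0 = 0

0


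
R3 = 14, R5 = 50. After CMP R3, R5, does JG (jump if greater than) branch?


Trace:
  R3 = 14, R5 = 50
  CMP R3, R5  → compares 14 vs 50
  JG checks: is 14 greater than 50?
  14 < 50, so condition is false
Branch taken: No

No


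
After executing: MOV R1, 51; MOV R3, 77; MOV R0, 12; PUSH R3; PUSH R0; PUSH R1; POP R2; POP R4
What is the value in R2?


Stack trace (top is rightmost):
  MOV R1, 51  → R1 = 51
  MOV R3, 77  → R3 = 77
  MOV R0, 12  → R0 = 12
  PUSH R3  → stack: [77]
  PUSH R0  → stack: [77, 12]
  PUSH R1  → stack: [77, 12, 51]
  POP R2  → R2 = 51, stack: [77, 12]
  POP R4  → R4 = 12, stack: [77]
Final: R2 = 51

51


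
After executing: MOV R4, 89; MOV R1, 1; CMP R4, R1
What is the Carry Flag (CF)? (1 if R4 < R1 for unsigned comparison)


Register state trace:
  MOV R4, 89  → R4 = 89
  MOV R1, 1  → R1 = 1
  CMP R4, R1  → unsigned 89 - 1: no borrow
  89 >= 1, so CF = 0
CF = 0

0


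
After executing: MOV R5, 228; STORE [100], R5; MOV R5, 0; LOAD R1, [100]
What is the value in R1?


Register and memory trace:
  MOV R5, 228  → R5 = 228
  STORE [100], R5  → mem[100] = 228
  MOV R5, 0  → R5 = 0
  LOAD R1, [100]  → R1 = mem[100] = 228
Final: R1 = 228

228


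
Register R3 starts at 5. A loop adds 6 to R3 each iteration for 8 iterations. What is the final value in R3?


Starting value: R3 = 5
  Iter 1: R3 = 5 + 6 = 11
  Iter 2: R3 = 11 + 6 = 17
  Iter 3: R3 = 17 + 6 = 23
  Iter 4: R3 = 23 + 6 = 29
  Iter 5: R3 = 29 + 6 = 35
  Iter 6: R3 = 35 + 6 = 41
  Iter 7: R3 = 41 + 6 = 47
  Iter 8: R3 = 47 + 6 = 53
Final: R3 = 53

53


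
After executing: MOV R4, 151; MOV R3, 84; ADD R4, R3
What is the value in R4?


Register state trace:
  MOV R4, 151  → R4 = 151
  MOV R3, 84  → R3 = 84
  ADD R4, R3  → R4 = 151 + 84 = 235
Final: R4 = 235

235


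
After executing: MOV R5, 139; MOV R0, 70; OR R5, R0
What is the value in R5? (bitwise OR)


Register state trace:
  MOV R5, 139  → R5 = 139 (0b10001011)
  MOV R0, 70  → R0 = 70 (0b01000110)
  OR R5, R0   → R5 = 139 OR 70 = 207 (0b11001111)
Final: R5 = 207

207


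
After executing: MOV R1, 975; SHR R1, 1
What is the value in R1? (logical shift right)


Register state trace:
  MOV R1, 975  → R1 = 975
  SHR R1, 1  → R1 = 975 >> 1 = 975 // 2^1 = 487
Final: R1 = 487

487


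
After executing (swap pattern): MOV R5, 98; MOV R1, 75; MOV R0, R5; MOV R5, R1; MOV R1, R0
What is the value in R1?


Register state trace (swap pattern):
  MOV R5, 98  → R5 = 98
  MOV R1, 75  → R1 = 75
  MOV R0, R5  → R0 = 98  (save R5)
  MOV R5, R1  → R5 = 75  (R5 gets R1's value)
  MOV R1, R0  → R1 = 98  (R1 gets saved value)
Final: R1 = 98

98


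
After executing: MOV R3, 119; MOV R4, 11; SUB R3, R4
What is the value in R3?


Register state trace:
  MOV R3, 119  → R3 = 119
  MOV R4, 11  → R4 = 11
  SUB R3, R4  → R3 = 119 - 11 = 108
Final: R3 = 108

108


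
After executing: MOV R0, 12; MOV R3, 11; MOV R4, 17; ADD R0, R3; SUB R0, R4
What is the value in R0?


Register state trace:
  MOV R0, 12  → R0 = 12
  MOV R3, 11  → R3 = 11
  MOV R4, 17  → R4 = 17
  ADD R0, R3  → R0 = 12 + 11 = 23
  SUB R0, R4  → R0 = 23 - 17 = 6
Final: R0 = 6

6


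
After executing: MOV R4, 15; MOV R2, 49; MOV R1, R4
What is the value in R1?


Register state trace:
  MOV R4, 15  → R4 = 15
  MOV R2, 49  → R2 = 49
  MOV R1, R4  → R1 = 15
Final: R1 = 15

15


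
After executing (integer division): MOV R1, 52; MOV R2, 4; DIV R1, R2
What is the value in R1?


Register state trace:
  MOV R1, 52  → R1 = 52
  MOV R2, 4  → R2 = 4
  DIV R1, R2  → R1 = 52 // 4 = 13
Final: R1 = 13

13


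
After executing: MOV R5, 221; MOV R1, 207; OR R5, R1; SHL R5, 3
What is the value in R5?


Register state trace:
  MOV R5, 221  → R5 = 221 (0b11011101)
  MOV R1, 207  → R1 = 207 (0b11001111)
  OR R5, R1  → R5 = 221 OR 207 = 223 (0b11011111)
  SHL R5, 3  → R5 = 223 << 3 = 1784
Final: R5 = 1784

1784


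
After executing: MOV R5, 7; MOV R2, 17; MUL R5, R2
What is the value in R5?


Register state trace:
  MOV R5, 7  → R5 = 7
  MOV R2, 17  → R2 = 17
  MUL R5, R2  → R5 = 7 * 17 = 119
Final: R5 = 119

119


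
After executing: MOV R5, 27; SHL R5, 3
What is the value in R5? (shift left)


Register state trace:
  MOV R5, 27  → R5 = 27
  SHL R5, 3  → R5 = 27 << 3 = 27 * 2^3 = 216
Final: R5 = 216

216


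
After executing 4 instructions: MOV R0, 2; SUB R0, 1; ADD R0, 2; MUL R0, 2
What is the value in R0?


Register state trace:
  MOV R0, 2  → R0 = 2
  SUB R0, 1  → R0 = 2 - 1 = 1
  ADD R0, 2  → R0 = 1 + 2 = 3
  MUL R0, 2  → R0 = 3 * 2 = 6
Final: R0 = 6

6
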